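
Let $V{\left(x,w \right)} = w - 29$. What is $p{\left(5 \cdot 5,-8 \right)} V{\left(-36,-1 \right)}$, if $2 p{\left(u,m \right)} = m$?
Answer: $120$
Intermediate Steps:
$p{\left(u,m \right)} = \frac{m}{2}$
$V{\left(x,w \right)} = -29 + w$ ($V{\left(x,w \right)} = w - 29 = -29 + w$)
$p{\left(5 \cdot 5,-8 \right)} V{\left(-36,-1 \right)} = \frac{1}{2} \left(-8\right) \left(-29 - 1\right) = \left(-4\right) \left(-30\right) = 120$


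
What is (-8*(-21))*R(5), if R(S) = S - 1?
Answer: 672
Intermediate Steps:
R(S) = -1 + S
(-8*(-21))*R(5) = (-8*(-21))*(-1 + 5) = 168*4 = 672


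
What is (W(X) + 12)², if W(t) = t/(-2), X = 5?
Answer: 361/4 ≈ 90.250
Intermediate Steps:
W(t) = -t/2 (W(t) = t*(-½) = -t/2)
(W(X) + 12)² = (-½*5 + 12)² = (-5/2 + 12)² = (19/2)² = 361/4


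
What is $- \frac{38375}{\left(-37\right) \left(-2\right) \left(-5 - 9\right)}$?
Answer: $\frac{38375}{1036} \approx 37.042$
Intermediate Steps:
$- \frac{38375}{\left(-37\right) \left(-2\right) \left(-5 - 9\right)} = - \frac{38375}{74 \left(-14\right)} = - \frac{38375}{-1036} = \left(-38375\right) \left(- \frac{1}{1036}\right) = \frac{38375}{1036}$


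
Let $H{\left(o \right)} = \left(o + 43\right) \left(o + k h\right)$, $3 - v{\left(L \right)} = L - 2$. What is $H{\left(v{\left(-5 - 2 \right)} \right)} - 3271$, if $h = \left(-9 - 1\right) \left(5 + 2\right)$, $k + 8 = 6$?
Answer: $5089$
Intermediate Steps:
$k = -2$ ($k = -8 + 6 = -2$)
$h = -70$ ($h = \left(-10\right) 7 = -70$)
$v{\left(L \right)} = 5 - L$ ($v{\left(L \right)} = 3 - \left(L - 2\right) = 3 - \left(-2 + L\right) = 5 - L$)
$H{\left(o \right)} = \left(43 + o\right) \left(140 + o\right)$ ($H{\left(o \right)} = \left(o + 43\right) \left(o - -140\right) = \left(43 + o\right) \left(o + 140\right) = \left(43 + o\right) \left(140 + o\right)$)
$H{\left(v{\left(-5 - 2 \right)} \right)} - 3271 = \left(6020 + \left(5 - \left(-5 - 2\right)\right)^{2} + 183 \left(5 - \left(-5 - 2\right)\right)\right) - 3271 = \left(6020 + \left(5 - -7\right)^{2} + 183 \left(5 - -7\right)\right) - 3271 = \left(6020 + \left(5 + 7\right)^{2} + 183 \left(5 + 7\right)\right) - 3271 = \left(6020 + 12^{2} + 183 \cdot 12\right) - 3271 = \left(6020 + 144 + 2196\right) - 3271 = 8360 - 3271 = 5089$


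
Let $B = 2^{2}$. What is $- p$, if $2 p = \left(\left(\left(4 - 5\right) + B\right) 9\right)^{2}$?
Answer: $- \frac{729}{2} \approx -364.5$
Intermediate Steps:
$B = 4$
$p = \frac{729}{2}$ ($p = \frac{\left(\left(\left(4 - 5\right) + 4\right) 9\right)^{2}}{2} = \frac{\left(\left(-1 + 4\right) 9\right)^{2}}{2} = \frac{\left(3 \cdot 9\right)^{2}}{2} = \frac{27^{2}}{2} = \frac{1}{2} \cdot 729 = \frac{729}{2} \approx 364.5$)
$- p = \left(-1\right) \frac{729}{2} = - \frac{729}{2}$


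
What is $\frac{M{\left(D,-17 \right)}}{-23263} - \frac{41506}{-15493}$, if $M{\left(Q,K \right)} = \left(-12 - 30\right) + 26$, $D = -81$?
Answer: $\frac{965801966}{360413659} \approx 2.6797$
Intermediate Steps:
$M{\left(Q,K \right)} = -16$ ($M{\left(Q,K \right)} = -42 + 26 = -16$)
$\frac{M{\left(D,-17 \right)}}{-23263} - \frac{41506}{-15493} = - \frac{16}{-23263} - \frac{41506}{-15493} = \left(-16\right) \left(- \frac{1}{23263}\right) - - \frac{41506}{15493} = \frac{16}{23263} + \frac{41506}{15493} = \frac{965801966}{360413659}$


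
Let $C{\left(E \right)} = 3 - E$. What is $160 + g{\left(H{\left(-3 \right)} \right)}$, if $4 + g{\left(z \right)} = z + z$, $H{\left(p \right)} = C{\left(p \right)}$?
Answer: $168$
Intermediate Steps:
$H{\left(p \right)} = 3 - p$
$g{\left(z \right)} = -4 + 2 z$ ($g{\left(z \right)} = -4 + \left(z + z\right) = -4 + 2 z$)
$160 + g{\left(H{\left(-3 \right)} \right)} = 160 - \left(4 - 2 \left(3 - -3\right)\right) = 160 - \left(4 - 2 \left(3 + 3\right)\right) = 160 + \left(-4 + 2 \cdot 6\right) = 160 + \left(-4 + 12\right) = 160 + 8 = 168$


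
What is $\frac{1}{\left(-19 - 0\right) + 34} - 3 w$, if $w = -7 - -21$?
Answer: $- \frac{629}{15} \approx -41.933$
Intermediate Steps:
$w = 14$ ($w = -7 + 21 = 14$)
$\frac{1}{\left(-19 - 0\right) + 34} - 3 w = \frac{1}{\left(-19 - 0\right) + 34} - 42 = \frac{1}{\left(-19 + 0\right) + 34} - 42 = \frac{1}{-19 + 34} - 42 = \frac{1}{15} - 42 = - \frac{629}{15}$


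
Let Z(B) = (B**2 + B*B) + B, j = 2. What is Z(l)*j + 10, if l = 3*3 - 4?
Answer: 120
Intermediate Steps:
l = 5 (l = 9 - 4 = 5)
Z(B) = B + 2*B**2 (Z(B) = (B**2 + B**2) + B = 2*B**2 + B = B + 2*B**2)
Z(l)*j + 10 = (5*(1 + 2*5))*2 + 10 = (5*(1 + 10))*2 + 10 = (5*11)*2 + 10 = 55*2 + 10 = 110 + 10 = 120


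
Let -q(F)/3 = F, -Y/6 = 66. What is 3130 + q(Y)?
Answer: 4318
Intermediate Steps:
Y = -396 (Y = -6*66 = -396)
q(F) = -3*F
3130 + q(Y) = 3130 - 3*(-396) = 3130 + 1188 = 4318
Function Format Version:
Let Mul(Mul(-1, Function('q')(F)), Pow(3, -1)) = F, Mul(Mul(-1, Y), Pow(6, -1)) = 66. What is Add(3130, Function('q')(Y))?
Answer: 4318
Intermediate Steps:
Y = -396 (Y = Mul(-6, 66) = -396)
Function('q')(F) = Mul(-3, F)
Add(3130, Function('q')(Y)) = Add(3130, Mul(-3, -396)) = Add(3130, 1188) = 4318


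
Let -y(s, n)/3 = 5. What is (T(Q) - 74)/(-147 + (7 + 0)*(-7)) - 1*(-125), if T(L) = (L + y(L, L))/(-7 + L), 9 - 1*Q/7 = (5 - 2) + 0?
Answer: 860063/6860 ≈ 125.37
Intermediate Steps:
y(s, n) = -15 (y(s, n) = -3*5 = -15)
Q = 42 (Q = 63 - 7*((5 - 2) + 0) = 63 - 7*(3 + 0) = 63 - 7*3 = 63 - 21 = 42)
T(L) = (-15 + L)/(-7 + L) (T(L) = (L - 15)/(-7 + L) = (-15 + L)/(-7 + L))
(T(Q) - 74)/(-147 + (7 + 0)*(-7)) - 1*(-125) = ((-15 + 42)/(-7 + 42) - 74)/(-147 + (7 + 0)*(-7)) - 1*(-125) = (27/35 - 74)/(-147 + 7*(-7)) + 125 = ((1/35)*27 - 74)/(-147 - 49) + 125 = (27/35 - 74)/(-196) + 125 = -2563/35*(-1/196) + 125 = 2563/6860 + 125 = 860063/6860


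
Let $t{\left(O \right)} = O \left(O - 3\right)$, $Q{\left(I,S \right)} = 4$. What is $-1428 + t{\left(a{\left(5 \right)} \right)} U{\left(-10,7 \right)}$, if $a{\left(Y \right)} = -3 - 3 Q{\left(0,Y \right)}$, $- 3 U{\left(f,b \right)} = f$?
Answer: $-528$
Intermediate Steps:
$U{\left(f,b \right)} = - \frac{f}{3}$
$a{\left(Y \right)} = -15$ ($a{\left(Y \right)} = -3 - 12 = -15$)
$t{\left(O \right)} = O \left(-3 + O\right)$
$-1428 + t{\left(a{\left(5 \right)} \right)} U{\left(-10,7 \right)} = -1428 + - 15 \left(-3 - 15\right) \left(\left(- \frac{1}{3}\right) \left(-10\right)\right) = -1428 + \left(-15\right) \left(-18\right) \frac{10}{3} = -1428 + 270 \cdot \frac{10}{3} = -1428 + 900 = -528$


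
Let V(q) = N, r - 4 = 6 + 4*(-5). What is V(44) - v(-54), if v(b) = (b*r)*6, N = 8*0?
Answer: -3240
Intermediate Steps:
r = -10 (r = 4 + (6 + 4*(-5)) = 4 + (6 - 20) = 4 - 14 = -10)
N = 0
V(q) = 0
v(b) = -60*b (v(b) = (b*(-10))*6 = -10*b*6 = -60*b)
V(44) - v(-54) = 0 - (-60)*(-54) = 0 - 1*3240 = 0 - 3240 = -3240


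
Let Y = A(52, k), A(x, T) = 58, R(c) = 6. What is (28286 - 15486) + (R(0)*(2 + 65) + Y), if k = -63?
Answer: 13260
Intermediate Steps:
Y = 58
(28286 - 15486) + (R(0)*(2 + 65) + Y) = (28286 - 15486) + (6*(2 + 65) + 58) = 12800 + (6*67 + 58) = 12800 + (402 + 58) = 12800 + 460 = 13260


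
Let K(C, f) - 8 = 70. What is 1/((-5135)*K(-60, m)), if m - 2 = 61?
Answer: -1/400530 ≈ -2.4967e-6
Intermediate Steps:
m = 63 (m = 2 + 61 = 63)
K(C, f) = 78 (K(C, f) = 8 + 70 = 78)
1/((-5135)*K(-60, m)) = 1/(-5135*78) = -1/5135*1/78 = -1/400530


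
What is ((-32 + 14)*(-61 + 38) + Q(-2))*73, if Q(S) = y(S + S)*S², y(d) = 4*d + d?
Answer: 24382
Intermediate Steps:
y(d) = 5*d
Q(S) = 10*S³ (Q(S) = (5*(S + S))*S² = (5*(2*S))*S² = (10*S)*S² = 10*S³)
((-32 + 14)*(-61 + 38) + Q(-2))*73 = ((-32 + 14)*(-61 + 38) + 10*(-2)³)*73 = (-18*(-23) + 10*(-8))*73 = (414 - 80)*73 = 334*73 = 24382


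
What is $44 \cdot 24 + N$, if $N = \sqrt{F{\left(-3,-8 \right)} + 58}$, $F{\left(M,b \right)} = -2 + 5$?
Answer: $1056 + \sqrt{61} \approx 1063.8$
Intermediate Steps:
$F{\left(M,b \right)} = 3$
$N = \sqrt{61}$ ($N = \sqrt{3 + 58} = \sqrt{61} \approx 7.8102$)
$44 \cdot 24 + N = 44 \cdot 24 + \sqrt{61} = 1056 + \sqrt{61}$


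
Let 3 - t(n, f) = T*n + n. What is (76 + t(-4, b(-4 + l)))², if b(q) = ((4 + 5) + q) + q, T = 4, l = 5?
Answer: 9801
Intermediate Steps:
b(q) = 9 + 2*q (b(q) = (9 + q) + q = 9 + 2*q)
t(n, f) = 3 - 5*n (t(n, f) = 3 - (4*n + n) = 3 - 5*n)
(76 + t(-4, b(-4 + l)))² = (76 + (3 - 5*(-4)))² = (76 + (3 + 20))² = (76 + 23)² = 99² = 9801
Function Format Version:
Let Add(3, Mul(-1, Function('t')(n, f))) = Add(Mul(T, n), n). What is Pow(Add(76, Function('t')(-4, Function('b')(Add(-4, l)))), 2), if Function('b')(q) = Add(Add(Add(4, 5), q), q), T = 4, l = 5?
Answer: 9801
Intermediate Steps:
Function('b')(q) = Add(9, Mul(2, q)) (Function('b')(q) = Add(Add(9, q), q) = Add(9, Mul(2, q)))
Function('t')(n, f) = Add(3, Mul(-5, n)) (Function('t')(n, f) = Add(3, Mul(-1, Add(Mul(4, n), n))) = Add(3, Mul(-1, Mul(5, n))) = Add(3, Mul(-5, n)))
Pow(Add(76, Function('t')(-4, Function('b')(Add(-4, l)))), 2) = Pow(Add(76, Add(3, Mul(-5, -4))), 2) = Pow(Add(76, Add(3, 20)), 2) = Pow(Add(76, 23), 2) = Pow(99, 2) = 9801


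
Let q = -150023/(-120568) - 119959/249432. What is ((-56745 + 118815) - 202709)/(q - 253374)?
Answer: 132172169070102/238119513572075 ≈ 0.55507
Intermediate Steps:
q = 717416257/939797418 (q = -150023*(-1/120568) - 119959*1/249432 = 150023/120568 - 119959/249432 = 717416257/939797418 ≈ 0.76337)
((-56745 + 118815) - 202709)/(q - 253374) = ((-56745 + 118815) - 202709)/(717416257/939797418 - 253374) = (62070 - 202709)/(-238119513572075/939797418) = -140639*(-939797418/238119513572075) = 132172169070102/238119513572075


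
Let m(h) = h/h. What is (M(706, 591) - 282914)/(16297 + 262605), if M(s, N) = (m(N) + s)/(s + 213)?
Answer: -259997259/256310938 ≈ -1.0144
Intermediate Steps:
m(h) = 1
M(s, N) = (1 + s)/(213 + s) (M(s, N) = (1 + s)/(s + 213) = (1 + s)/(213 + s))
(M(706, 591) - 282914)/(16297 + 262605) = ((1 + 706)/(213 + 706) - 282914)/(16297 + 262605) = (707/919 - 282914)/278902 = ((1/919)*707 - 282914)*(1/278902) = (707/919 - 282914)*(1/278902) = -259997259/919*1/278902 = -259997259/256310938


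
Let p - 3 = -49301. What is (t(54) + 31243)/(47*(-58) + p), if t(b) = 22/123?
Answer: -3842911/6398952 ≈ -0.60055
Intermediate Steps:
p = -49298 (p = 3 - 49301 = -49298)
t(b) = 22/123 (t(b) = 22*(1/123) = 22/123)
(t(54) + 31243)/(47*(-58) + p) = (22/123 + 31243)/(47*(-58) - 49298) = 3842911/(123*(-2726 - 49298)) = (3842911/123)/(-52024) = (3842911/123)*(-1/52024) = -3842911/6398952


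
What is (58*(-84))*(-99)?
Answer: 482328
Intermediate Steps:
(58*(-84))*(-99) = -4872*(-99) = 482328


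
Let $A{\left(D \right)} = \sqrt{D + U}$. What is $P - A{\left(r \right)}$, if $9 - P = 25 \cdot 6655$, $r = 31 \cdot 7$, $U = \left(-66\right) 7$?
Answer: $-166366 - 7 i \sqrt{5} \approx -1.6637 \cdot 10^{5} - 15.652 i$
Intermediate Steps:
$U = -462$
$r = 217$
$P = -166366$ ($P = 9 - 25 \cdot 6655 = 9 - 166375 = -166366$)
$A{\left(D \right)} = \sqrt{-462 + D}$ ($A{\left(D \right)} = \sqrt{D - 462} = \sqrt{-462 + D}$)
$P - A{\left(r \right)} = -166366 - \sqrt{-462 + 217} = -166366 - \sqrt{-245} = -166366 - 7 i \sqrt{5}$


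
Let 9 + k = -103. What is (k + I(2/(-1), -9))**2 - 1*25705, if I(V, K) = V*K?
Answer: -16869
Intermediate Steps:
k = -112 (k = -9 - 103 = -112)
I(V, K) = K*V
(k + I(2/(-1), -9))**2 - 1*25705 = (-112 - 18/(-1))**2 - 1*25705 = (-112 - 18*(-1))**2 - 25705 = (-112 - 9*(-2))**2 - 25705 = (-112 + 18)**2 - 25705 = (-94)**2 - 25705 = 8836 - 25705 = -16869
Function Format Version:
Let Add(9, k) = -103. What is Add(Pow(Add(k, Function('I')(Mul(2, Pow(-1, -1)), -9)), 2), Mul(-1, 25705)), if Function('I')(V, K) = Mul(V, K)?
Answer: -16869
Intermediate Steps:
k = -112 (k = Add(-9, -103) = -112)
Function('I')(V, K) = Mul(K, V)
Add(Pow(Add(k, Function('I')(Mul(2, Pow(-1, -1)), -9)), 2), Mul(-1, 25705)) = Add(Pow(Add(-112, Mul(-9, Mul(2, Pow(-1, -1)))), 2), Mul(-1, 25705)) = Add(Pow(Add(-112, Mul(-9, Mul(2, -1))), 2), -25705) = Add(Pow(Add(-112, Mul(-9, -2)), 2), -25705) = Add(Pow(Add(-112, 18), 2), -25705) = Add(Pow(-94, 2), -25705) = Add(8836, -25705) = -16869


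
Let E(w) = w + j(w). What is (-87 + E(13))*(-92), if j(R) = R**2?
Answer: -8740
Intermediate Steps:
E(w) = w + w**2
(-87 + E(13))*(-92) = (-87 + 13*(1 + 13))*(-92) = (-87 + 13*14)*(-92) = (-87 + 182)*(-92) = 95*(-92) = -8740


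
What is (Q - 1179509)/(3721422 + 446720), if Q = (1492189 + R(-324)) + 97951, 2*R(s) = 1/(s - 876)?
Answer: 985514399/10003540800 ≈ 0.098517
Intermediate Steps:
R(s) = 1/(2*(-876 + s)) (R(s) = 1/(2*(s - 876)) = 1/(2*(-876 + s)))
Q = 3816335999/2400 (Q = (1492189 + 1/(2*(-876 - 324))) + 97951 = (1492189 + (½)/(-1200)) + 97951 = (1492189 + (½)*(-1/1200)) + 97951 = (1492189 - 1/2400) + 97951 = 3581253599/2400 + 97951 = 3816335999/2400 ≈ 1.5901e+6)
(Q - 1179509)/(3721422 + 446720) = (3816335999/2400 - 1179509)/(3721422 + 446720) = (985514399/2400)/4168142 = (985514399/2400)*(1/4168142) = 985514399/10003540800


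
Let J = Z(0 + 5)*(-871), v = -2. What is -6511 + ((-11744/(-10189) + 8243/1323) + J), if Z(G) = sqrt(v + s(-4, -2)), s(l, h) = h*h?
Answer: -87669060778/13480047 - 871*sqrt(2) ≈ -7735.4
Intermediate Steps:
s(l, h) = h**2
Z(G) = sqrt(2) (Z(G) = sqrt(-2 + (-2)**2) = sqrt(-2 + 4) = sqrt(2))
J = -871*sqrt(2) (J = sqrt(2)*(-871) = -871*sqrt(2) ≈ -1231.8)
-6511 + ((-11744/(-10189) + 8243/1323) + J) = -6511 + ((-11744/(-10189) + 8243/1323) - 871*sqrt(2)) = -6511 + ((-11744*(-1/10189) + 8243*(1/1323)) - 871*sqrt(2)) = -6511 + ((11744/10189 + 8243/1323) - 871*sqrt(2)) = -6511 + (99525239/13480047 - 871*sqrt(2)) = -87669060778/13480047 - 871*sqrt(2)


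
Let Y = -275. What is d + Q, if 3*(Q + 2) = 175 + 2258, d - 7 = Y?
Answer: 541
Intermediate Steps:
d = -268 (d = 7 - 275 = -268)
Q = 809 (Q = -2 + (175 + 2258)/3 = -2 + (1/3)*2433 = -2 + 811 = 809)
d + Q = -268 + 809 = 541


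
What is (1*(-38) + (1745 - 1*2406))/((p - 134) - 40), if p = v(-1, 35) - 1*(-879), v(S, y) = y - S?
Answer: -233/247 ≈ -0.94332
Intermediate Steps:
p = 915 (p = (35 - 1*(-1)) - 1*(-879) = (35 + 1) + 879 = 36 + 879 = 915)
(1*(-38) + (1745 - 1*2406))/((p - 134) - 40) = (1*(-38) + (1745 - 1*2406))/((915 - 134) - 40) = (-38 + (1745 - 2406))/(781 - 40) = (-38 - 661)/741 = -699*1/741 = -233/247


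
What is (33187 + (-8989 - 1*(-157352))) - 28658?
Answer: 152892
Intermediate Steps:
(33187 + (-8989 - 1*(-157352))) - 28658 = (33187 + (-8989 + 157352)) - 28658 = (33187 + 148363) - 28658 = 181550 - 28658 = 152892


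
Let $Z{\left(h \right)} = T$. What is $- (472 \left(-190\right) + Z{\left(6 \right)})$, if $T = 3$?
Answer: $89677$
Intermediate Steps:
$Z{\left(h \right)} = 3$
$- (472 \left(-190\right) + Z{\left(6 \right)}) = - (472 \left(-190\right) + 3) = - (-89680 + 3) = \left(-1\right) \left(-89677\right) = 89677$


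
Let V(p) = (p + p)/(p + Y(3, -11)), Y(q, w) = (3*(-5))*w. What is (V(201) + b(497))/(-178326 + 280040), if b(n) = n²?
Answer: 7533808/3102277 ≈ 2.4285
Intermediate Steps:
Y(q, w) = -15*w
V(p) = 2*p/(165 + p) (V(p) = (p + p)/(p - 15*(-11)) = (2*p)/(p + 165) = (2*p)/(165 + p) = 2*p/(165 + p))
(V(201) + b(497))/(-178326 + 280040) = (2*201/(165 + 201) + 497²)/(-178326 + 280040) = (2*201/366 + 247009)/101714 = (2*201*(1/366) + 247009)*(1/101714) = (67/61 + 247009)*(1/101714) = (15067616/61)*(1/101714) = 7533808/3102277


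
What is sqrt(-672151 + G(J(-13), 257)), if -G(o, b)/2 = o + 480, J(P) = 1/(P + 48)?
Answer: I*sqrt(824561045)/35 ≈ 820.43*I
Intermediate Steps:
J(P) = 1/(48 + P)
G(o, b) = -960 - 2*o (G(o, b) = -2*(o + 480) = -2*(480 + o) = -960 - 2*o)
sqrt(-672151 + G(J(-13), 257)) = sqrt(-672151 + (-960 - 2/(48 - 13))) = sqrt(-672151 + (-960 - 2/35)) = sqrt(-672151 - 33602/35) = sqrt(-23558887/35) = I*sqrt(824561045)/35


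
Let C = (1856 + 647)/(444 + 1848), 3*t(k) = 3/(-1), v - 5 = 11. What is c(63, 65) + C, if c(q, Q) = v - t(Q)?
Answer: 41467/2292 ≈ 18.092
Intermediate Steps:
v = 16 (v = 5 + 11 = 16)
t(k) = -1 (t(k) = (3/(-1))/3 = (3*(-1))/3 = (⅓)*(-3) = -1)
c(q, Q) = 17 (c(q, Q) = 16 - 1*(-1) = 16 + 1 = 17)
C = 2503/2292 ≈ 1.0921
c(63, 65) + C = 17 + 2503/2292 = 41467/2292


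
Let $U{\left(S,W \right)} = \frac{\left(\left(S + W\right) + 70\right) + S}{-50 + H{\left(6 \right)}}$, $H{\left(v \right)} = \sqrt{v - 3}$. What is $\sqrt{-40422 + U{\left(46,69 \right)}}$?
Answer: $\frac{\sqrt{-2021331 + 40422 \sqrt{3}}}{\sqrt{50 - \sqrt{3}}} \approx 201.06 i$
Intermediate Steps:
$H{\left(v \right)} = \sqrt{-3 + v}$
$U{\left(S,W \right)} = \frac{70 + W + 2 S}{-50 + \sqrt{3}}$ ($U{\left(S,W \right)} = \frac{\left(\left(S + W\right) + 70\right) + S}{-50 + \sqrt{-3 + 6}} = \frac{\left(70 + S + W\right) + S}{-50 + \sqrt{3}} = \frac{70 + W + 2 S}{-50 + \sqrt{3}}$)
$\sqrt{-40422 + U{\left(46,69 \right)}} = \sqrt{-40422 - \frac{70 + 69 + 2 \cdot 46}{50 - \sqrt{3}}} = \sqrt{-40422 - \frac{70 + 69 + 92}{50 - \sqrt{3}}} = \sqrt{-40422 - \frac{1}{50 - \sqrt{3}} \cdot 231} = \sqrt{-40422 - \frac{231}{50 - \sqrt{3}}}$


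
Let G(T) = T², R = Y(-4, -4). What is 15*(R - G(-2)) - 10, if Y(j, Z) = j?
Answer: -130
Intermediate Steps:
R = -4
15*(R - G(-2)) - 10 = 15*(-4 - 1*(-2)²) - 10 = 15*(-4 - 1*4) - 10 = 15*(-4 - 4) - 10 = 15*(-8) - 10 = -120 - 10 = -130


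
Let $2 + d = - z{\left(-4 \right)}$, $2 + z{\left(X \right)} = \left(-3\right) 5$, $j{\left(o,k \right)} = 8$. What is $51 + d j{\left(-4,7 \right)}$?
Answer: $171$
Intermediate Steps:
$z{\left(X \right)} = -17$ ($z{\left(X \right)} = -2 - 15 = -17$)
$d = 15$ ($d = -2 - -17 = -2 + 17 = 15$)
$51 + d j{\left(-4,7 \right)} = 51 + 15 \cdot 8 = 51 + 120 = 171$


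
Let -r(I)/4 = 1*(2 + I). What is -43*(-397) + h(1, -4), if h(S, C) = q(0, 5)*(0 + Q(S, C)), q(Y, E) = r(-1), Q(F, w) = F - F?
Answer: 17071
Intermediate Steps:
Q(F, w) = 0
r(I) = -8 - 4*I (r(I) = -4*(2 + I) = -8 - 4*I)
q(Y, E) = -4 (q(Y, E) = -8 - 4*(-1) = -8 + 4 = -4)
h(S, C) = 0 (h(S, C) = -4*(0 + 0) = -4*0 = 0)
-43*(-397) + h(1, -4) = -43*(-397) + 0 = 17071 + 0 = 17071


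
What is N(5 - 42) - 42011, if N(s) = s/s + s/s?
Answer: -42009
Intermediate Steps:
N(s) = 2 (N(s) = 1 + 1 = 2)
N(5 - 42) - 42011 = 2 - 42011 = -42009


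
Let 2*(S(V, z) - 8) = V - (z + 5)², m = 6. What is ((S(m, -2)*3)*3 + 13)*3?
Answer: 429/2 ≈ 214.50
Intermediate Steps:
S(V, z) = 8 + V/2 - (5 + z)²/2 (S(V, z) = 8 + (V - (z + 5)²)/2 = 8 + (V - (5 + z)²)/2 = 8 + (V/2 - (5 + z)²/2) = 8 + V/2 - (5 + z)²/2)
((S(m, -2)*3)*3 + 13)*3 = (((8 + (½)*6 - (5 - 2)²/2)*3)*3 + 13)*3 = (((8 + 3 - ½*3²)*3)*3 + 13)*3 = (((8 + 3 - ½*9)*3)*3 + 13)*3 = (((8 + 3 - 9/2)*3)*3 + 13)*3 = (((13/2)*3)*3 + 13)*3 = ((39/2)*3 + 13)*3 = (117/2 + 13)*3 = (143/2)*3 = 429/2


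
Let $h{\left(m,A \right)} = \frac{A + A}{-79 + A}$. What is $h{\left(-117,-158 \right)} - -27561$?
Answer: $\frac{82687}{3} \approx 27562.0$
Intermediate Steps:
$h{\left(m,A \right)} = \frac{2 A}{-79 + A}$
$h{\left(-117,-158 \right)} - -27561 = 2 \left(-158\right) \frac{1}{-79 - 158} - -27561 = 2 \left(-158\right) \frac{1}{-237} + 27561 = 2 \left(-158\right) \left(- \frac{1}{237}\right) + 27561 = \frac{4}{3} + 27561 = \frac{82687}{3}$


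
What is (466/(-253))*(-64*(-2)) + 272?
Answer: 9168/253 ≈ 36.237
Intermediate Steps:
(466/(-253))*(-64*(-2)) + 272 = (466*(-1/253))*128 + 272 = -466/253*128 + 272 = -59648/253 + 272 = 9168/253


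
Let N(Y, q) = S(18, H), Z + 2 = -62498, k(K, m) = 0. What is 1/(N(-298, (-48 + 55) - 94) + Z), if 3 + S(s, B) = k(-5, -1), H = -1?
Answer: -1/62503 ≈ -1.5999e-5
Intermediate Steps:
Z = -62500 (Z = -2 - 62498 = -62500)
S(s, B) = -3 (S(s, B) = -3 + 0 = -3)
N(Y, q) = -3
1/(N(-298, (-48 + 55) - 94) + Z) = 1/(-3 - 62500) = 1/(-62503) = -1/62503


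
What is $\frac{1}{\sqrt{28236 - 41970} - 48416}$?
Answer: $- \frac{24208}{1172061395} - \frac{3 i \sqrt{1526}}{2344122790} \approx -2.0654 \cdot 10^{-5} - 4.9994 \cdot 10^{-8} i$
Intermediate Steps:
$\frac{1}{\sqrt{28236 - 41970} - 48416} = \frac{1}{\sqrt{-13734} - 48416} = \frac{1}{3 i \sqrt{1526} - 48416} = \frac{1}{-48416 + 3 i \sqrt{1526}}$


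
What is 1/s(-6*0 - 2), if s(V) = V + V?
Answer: -¼ ≈ -0.25000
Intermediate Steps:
s(V) = 2*V
1/s(-6*0 - 2) = 1/(2*(-6*0 - 2)) = 1/(2*(0 - 2)) = 1/(2*(-2)) = 1/(-4) = -¼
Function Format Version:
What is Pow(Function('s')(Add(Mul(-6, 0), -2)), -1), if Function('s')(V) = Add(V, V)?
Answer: Rational(-1, 4) ≈ -0.25000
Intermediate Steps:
Function('s')(V) = Mul(2, V)
Pow(Function('s')(Add(Mul(-6, 0), -2)), -1) = Pow(Mul(2, Add(Mul(-6, 0), -2)), -1) = Pow(Mul(2, Add(0, -2)), -1) = Pow(Mul(2, -2), -1) = Pow(-4, -1) = Rational(-1, 4)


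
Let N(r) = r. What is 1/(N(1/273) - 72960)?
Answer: -273/19918079 ≈ -1.3706e-5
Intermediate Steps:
1/(N(1/273) - 72960) = 1/(1/273 - 72960) = 1/(-19918079/273) = -273/19918079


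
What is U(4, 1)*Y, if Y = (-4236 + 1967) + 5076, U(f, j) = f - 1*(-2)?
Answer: 16842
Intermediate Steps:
U(f, j) = 2 + f (U(f, j) = f + 2 = 2 + f)
Y = 2807 (Y = -2269 + 5076 = 2807)
U(4, 1)*Y = (2 + 4)*2807 = 6*2807 = 16842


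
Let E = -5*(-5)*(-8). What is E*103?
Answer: -20600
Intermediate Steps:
E = -200 (E = 25*(-8) = -200)
E*103 = -200*103 = -20600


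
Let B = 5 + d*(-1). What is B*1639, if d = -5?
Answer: 16390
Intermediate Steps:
B = 10 (B = 5 - 5*(-1) = 5 + 5 = 10)
B*1639 = 10*1639 = 16390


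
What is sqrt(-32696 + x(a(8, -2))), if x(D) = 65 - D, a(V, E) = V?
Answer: I*sqrt(32639) ≈ 180.66*I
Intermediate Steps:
sqrt(-32696 + x(a(8, -2))) = sqrt(-32696 + (65 - 1*8)) = sqrt(-32696 + (65 - 8)) = sqrt(-32696 + 57) = sqrt(-32639) = I*sqrt(32639)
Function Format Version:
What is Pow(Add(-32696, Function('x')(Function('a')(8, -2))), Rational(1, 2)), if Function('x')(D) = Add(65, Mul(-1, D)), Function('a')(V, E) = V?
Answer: Mul(I, Pow(32639, Rational(1, 2))) ≈ Mul(180.66, I)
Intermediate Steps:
Pow(Add(-32696, Function('x')(Function('a')(8, -2))), Rational(1, 2)) = Pow(Add(-32696, Add(65, Mul(-1, 8))), Rational(1, 2)) = Pow(Add(-32696, Add(65, -8)), Rational(1, 2)) = Pow(Add(-32696, 57), Rational(1, 2)) = Pow(-32639, Rational(1, 2)) = Mul(I, Pow(32639, Rational(1, 2)))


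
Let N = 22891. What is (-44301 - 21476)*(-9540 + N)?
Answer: -878188727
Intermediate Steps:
(-44301 - 21476)*(-9540 + N) = (-44301 - 21476)*(-9540 + 22891) = -65777*13351 = -878188727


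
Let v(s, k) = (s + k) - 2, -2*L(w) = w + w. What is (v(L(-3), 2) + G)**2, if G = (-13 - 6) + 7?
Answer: 81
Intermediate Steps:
L(w) = -w (L(w) = -(w + w)/2 = -w)
G = -12 (G = -19 + 7 = -12)
v(s, k) = -2 + k + s (v(s, k) = (k + s) - 2 = -2 + k + s)
(v(L(-3), 2) + G)**2 = ((-2 + 2 - 1*(-3)) - 12)**2 = ((-2 + 2 + 3) - 12)**2 = (3 - 12)**2 = (-9)**2 = 81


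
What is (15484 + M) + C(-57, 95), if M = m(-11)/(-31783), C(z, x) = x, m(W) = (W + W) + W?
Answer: 495147390/31783 ≈ 15579.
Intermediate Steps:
m(W) = 3*W (m(W) = 2*W + W = 3*W)
M = 33/31783 (M = (3*(-11))/(-31783) = -33*(-1/31783) = 33/31783 ≈ 0.0010383)
(15484 + M) + C(-57, 95) = (15484 + 33/31783) + 95 = 492128005/31783 + 95 = 495147390/31783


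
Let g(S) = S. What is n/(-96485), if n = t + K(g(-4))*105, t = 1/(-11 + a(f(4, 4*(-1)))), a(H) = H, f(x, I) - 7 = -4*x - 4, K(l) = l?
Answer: 10081/2315640 ≈ 0.0043534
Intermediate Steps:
f(x, I) = 3 - 4*x (f(x, I) = 7 + (-4*x - 4) = 7 + (-4 - 4*x) = 3 - 4*x)
t = -1/24 (t = 1/(-11 + (3 - 4*4)) = 1/(-11 + (3 - 16)) = 1/(-11 - 13) = 1/(-24) = -1/24 ≈ -0.041667)
n = -10081/24 (n = -1/24 - 4*105 = -1/24 - 420 = -10081/24 ≈ -420.04)
n/(-96485) = -10081/24/(-96485) = -10081/24*(-1/96485) = 10081/2315640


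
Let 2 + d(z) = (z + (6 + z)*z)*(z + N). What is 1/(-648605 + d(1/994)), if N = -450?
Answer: -982107784/637005096210629 ≈ -1.5418e-6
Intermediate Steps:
d(z) = -2 + (-450 + z)*(z + z*(6 + z)) (d(z) = -2 + (z + (6 + z)*z)*(z - 450) = -2 + (z + z*(6 + z))*(-450 + z) = -2 + (-450 + z)*(z + z*(6 + z)))
1/(-648605 + d(1/994)) = 1/(-648605 + (-2 + (1/994)³ - 3150/994 - 443*(1/994)²)) = 1/(-648605 + (-2 + (1/994)³ - 3150*1/994 - 443*(1/994)²)) = 1/(-648605 + (-2 + 1/982107784 - 225/71 - 443*1/988036)) = 1/(-648605 + (-2 + 1/982107784 - 225/71 - 443/988036)) = 1/(-648605 - 5076969309/982107784) = 1/(-637005096210629/982107784) = -982107784/637005096210629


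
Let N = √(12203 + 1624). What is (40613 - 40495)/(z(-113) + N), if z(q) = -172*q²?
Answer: -259159624/4823593113997 - 118*√13827/4823593113997 ≈ -5.3730e-5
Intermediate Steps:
N = √13827 ≈ 117.59
(40613 - 40495)/(z(-113) + N) = (40613 - 40495)/(-172*(-113)² + √13827) = 118/(-172*12769 + √13827) = 118/(-2196268 + √13827)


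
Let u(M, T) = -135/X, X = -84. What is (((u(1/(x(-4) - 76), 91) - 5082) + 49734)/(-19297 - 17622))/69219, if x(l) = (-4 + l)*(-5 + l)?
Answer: -416767/23851298436 ≈ -1.7474e-5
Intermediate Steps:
x(l) = (-5 + l)*(-4 + l)
u(M, T) = 45/28 (u(M, T) = -135/(-84) = -135*(-1/84) = 45/28)
(((u(1/(x(-4) - 76), 91) - 5082) + 49734)/(-19297 - 17622))/69219 = (((45/28 - 5082) + 49734)/(-19297 - 17622))/69219 = ((-142251/28 + 49734)/(-36919))*(1/69219) = ((1250301/28)*(-1/36919))*(1/69219) = -1250301/1033732*1/69219 = -416767/23851298436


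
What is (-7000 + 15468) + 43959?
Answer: 52427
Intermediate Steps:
(-7000 + 15468) + 43959 = 8468 + 43959 = 52427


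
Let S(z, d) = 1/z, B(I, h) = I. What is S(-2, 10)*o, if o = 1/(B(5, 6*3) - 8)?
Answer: ⅙ ≈ 0.16667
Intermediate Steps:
o = -⅓ (o = 1/(5 - 8) = 1/(-3) = -⅓ ≈ -0.33333)
S(-2, 10)*o = -⅓/(-2) = -½*(-⅓) = ⅙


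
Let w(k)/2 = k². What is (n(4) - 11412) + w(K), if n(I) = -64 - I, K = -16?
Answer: -10968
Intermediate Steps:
w(k) = 2*k²
(n(4) - 11412) + w(K) = ((-64 - 1*4) - 11412) + 2*(-16)² = ((-64 - 4) - 11412) + 2*256 = (-68 - 11412) + 512 = -11480 + 512 = -10968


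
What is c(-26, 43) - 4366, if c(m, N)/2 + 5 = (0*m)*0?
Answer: -4376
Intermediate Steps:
c(m, N) = -10 (c(m, N) = -10 + 2*((0*m)*0) = -10 + 2*(0*0) = -10 + 2*0 = -10 + 0 = -10)
c(-26, 43) - 4366 = -10 - 4366 = -4376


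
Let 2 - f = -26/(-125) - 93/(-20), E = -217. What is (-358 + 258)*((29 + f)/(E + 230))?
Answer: -13071/65 ≈ -201.09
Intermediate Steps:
f = -1429/500 (f = 2 - (-26/(-125) - 93/(-20)) = 2 - (-26*(-1/125) - 93*(-1/20)) = 2 - (26/125 + 93/20) = 2 - 1*2429/500 = 2 - 2429/500 = -1429/500 ≈ -2.8580)
(-358 + 258)*((29 + f)/(E + 230)) = (-358 + 258)*((29 - 1429/500)/(-217 + 230)) = -13071/(5*13) = -100*13071/6500 = -13071/65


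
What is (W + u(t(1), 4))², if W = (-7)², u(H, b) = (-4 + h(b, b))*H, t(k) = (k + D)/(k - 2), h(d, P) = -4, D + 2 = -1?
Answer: 1089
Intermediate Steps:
D = -3 (D = -2 - 1 = -3)
t(k) = (-3 + k)/(-2 + k) (t(k) = (k - 3)/(k - 2) = (-3 + k)/(-2 + k))
u(H, b) = -8*H (u(H, b) = (-4 - 4)*H = -8*H)
W = 49
(W + u(t(1), 4))² = (49 - 8*(-3 + 1)/(-2 + 1))² = (49 - 8*(-2)/(-1))² = (49 - (-8)*(-2))² = (49 - 8*2)² = (49 - 16)² = 33² = 1089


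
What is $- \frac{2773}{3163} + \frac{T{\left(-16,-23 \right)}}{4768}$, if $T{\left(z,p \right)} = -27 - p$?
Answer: $- \frac{3308579}{3770296} \approx -0.87754$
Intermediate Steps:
$- \frac{2773}{3163} + \frac{T{\left(-16,-23 \right)}}{4768} = - \frac{2773}{3163} + \frac{-27 - -23}{4768} = \left(-2773\right) \frac{1}{3163} + \left(-27 + 23\right) \frac{1}{4768} = - \frac{2773}{3163} - \frac{1}{1192} = - \frac{3308579}{3770296}$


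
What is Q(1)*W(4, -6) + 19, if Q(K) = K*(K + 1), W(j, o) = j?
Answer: 27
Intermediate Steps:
Q(K) = K*(1 + K)
Q(1)*W(4, -6) + 19 = (1*(1 + 1))*4 + 19 = (1*2)*4 + 19 = 2*4 + 19 = 8 + 19 = 27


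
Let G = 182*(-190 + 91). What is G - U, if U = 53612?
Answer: -71630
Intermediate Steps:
G = -18018 (G = 182*(-99) = -18018)
G - U = -18018 - 1*53612 = -18018 - 53612 = -71630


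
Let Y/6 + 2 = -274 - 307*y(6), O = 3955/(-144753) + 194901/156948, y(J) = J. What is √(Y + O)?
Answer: I*√291170216399830251/4786914 ≈ 112.72*I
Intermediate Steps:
O = 11627381/9573828 (O = 3955*(-1/144753) + 194901*(1/156948) = -5/183 + 64967/52316 = 11627381/9573828 ≈ 1.2145)
Y = -12708 (Y = -12 + 6*(-274 - 307*6) = -12 + 6*(-274 - 1842) = -12 + 6*(-2116) = -12 - 12696 = -12708)
√(Y + O) = √(-12708 + 11627381/9573828) = √(-121652578843/9573828) = I*√291170216399830251/4786914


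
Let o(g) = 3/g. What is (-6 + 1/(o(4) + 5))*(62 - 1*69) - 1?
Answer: 915/23 ≈ 39.783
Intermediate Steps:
(-6 + 1/(o(4) + 5))*(62 - 1*69) - 1 = (-6 + 1/(3/4 + 5))*(62 - 1*69) - 1 = (-6 + 1/(3*(¼) + 5))*(62 - 69) - 1 = (-6 + 1/(¾ + 5))*(-7) - 1 = (-6 + 1/(23/4))*(-7) - 1 = (-6 + (4/23)*1)*(-7) - 1 = (-6 + 4/23)*(-7) - 1 = -134/23*(-7) - 1 = 938/23 - 1 = 915/23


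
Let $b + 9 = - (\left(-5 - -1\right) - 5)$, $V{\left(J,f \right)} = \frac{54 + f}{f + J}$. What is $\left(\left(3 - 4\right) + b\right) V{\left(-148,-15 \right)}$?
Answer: $\frac{39}{163} \approx 0.23926$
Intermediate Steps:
$V{\left(J,f \right)} = \frac{54 + f}{J + f}$
$b = 0$ ($b = -9 - \left(\left(-5 - -1\right) - 5\right) = -9 - \left(\left(-5 + 1\right) - 5\right) = -9 - \left(-4 - 5\right) = -9 - -9 = -9 + 9 = 0$)
$\left(\left(3 - 4\right) + b\right) V{\left(-148,-15 \right)} = \left(\left(3 - 4\right) + 0\right) \frac{54 - 15}{-148 - 15} = \left(\left(3 - 4\right) + 0\right) \frac{1}{-163} \cdot 39 = \left(-1 + 0\right) \left(\left(- \frac{1}{163}\right) 39\right) = \left(-1\right) \left(- \frac{39}{163}\right) = \frac{39}{163}$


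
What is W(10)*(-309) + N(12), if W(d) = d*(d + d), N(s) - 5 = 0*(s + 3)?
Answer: -61795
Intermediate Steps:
N(s) = 5 (N(s) = 5 + 0*(s + 3) = 5 + 0*(3 + s) = 5 + 0 = 5)
W(d) = 2*d² (W(d) = d*(2*d) = 2*d²)
W(10)*(-309) + N(12) = (2*10²)*(-309) + 5 = (2*100)*(-309) + 5 = 200*(-309) + 5 = -61800 + 5 = -61795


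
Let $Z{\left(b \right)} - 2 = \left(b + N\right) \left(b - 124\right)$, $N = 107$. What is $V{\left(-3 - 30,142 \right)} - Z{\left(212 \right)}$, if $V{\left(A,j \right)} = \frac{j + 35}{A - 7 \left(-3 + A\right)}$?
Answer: $- \frac{2049343}{73} \approx -28073.0$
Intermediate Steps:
$V{\left(A,j \right)} = \frac{35 + j}{21 - 6 A}$ ($V{\left(A,j \right)} = \frac{35 + j}{A - \left(-21 + 7 A\right)} = \frac{35 + j}{21 - 6 A}$)
$Z{\left(b \right)} = 2 + \left(-124 + b\right) \left(107 + b\right)$ ($Z{\left(b \right)} = 2 + \left(b + 107\right) \left(b - 124\right) = 2 + \left(107 + b\right) \left(-124 + b\right) = 2 + \left(-124 + b\right) \left(107 + b\right)$)
$V{\left(-3 - 30,142 \right)} - Z{\left(212 \right)} = \frac{-35 - 142}{3 \left(-7 + 2 \left(-3 - 30\right)\right)} - \left(-13266 + 212^{2} - 3604\right) = \frac{-35 - 142}{3 \left(-7 + 2 \left(-3 - 30\right)\right)} - \left(-13266 + 44944 - 3604\right) = \frac{1}{3} \frac{1}{-7 + 2 \left(-33\right)} \left(-177\right) - 28074 = \frac{1}{3} \frac{1}{-7 - 66} \left(-177\right) - 28074 = \frac{1}{3} \frac{1}{-73} \left(-177\right) - 28074 = \frac{1}{3} \left(- \frac{1}{73}\right) \left(-177\right) - 28074 = \frac{59}{73} - 28074 = - \frac{2049343}{73}$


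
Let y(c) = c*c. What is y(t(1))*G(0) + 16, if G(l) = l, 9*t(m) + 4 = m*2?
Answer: 16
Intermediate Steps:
t(m) = -4/9 + 2*m/9 (t(m) = -4/9 + (m*2)/9 = -4/9 + (2*m)/9 = -4/9 + 2*m/9)
y(c) = c²
y(t(1))*G(0) + 16 = (-4/9 + (2/9)*1)²*0 + 16 = (-4/9 + 2/9)²*0 + 16 = (-2/9)²*0 + 16 = (4/81)*0 + 16 = 0 + 16 = 16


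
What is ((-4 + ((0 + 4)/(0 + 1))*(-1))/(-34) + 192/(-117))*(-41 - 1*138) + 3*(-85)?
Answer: -2237/663 ≈ -3.3741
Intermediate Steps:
((-4 + ((0 + 4)/(0 + 1))*(-1))/(-34) + 192/(-117))*(-41 - 1*138) + 3*(-85) = ((-4 + (4/1)*(-1))*(-1/34) + 192*(-1/117))*(-41 - 138) - 255 = ((-4 + (4*1)*(-1))*(-1/34) - 64/39)*(-179) - 255 = ((-4 + 4*(-1))*(-1/34) - 64/39)*(-179) - 255 = ((-4 - 4)*(-1/34) - 64/39)*(-179) - 255 = (-8*(-1/34) - 64/39)*(-179) - 255 = (4/17 - 64/39)*(-179) - 255 = -932/663*(-179) - 255 = 166828/663 - 255 = -2237/663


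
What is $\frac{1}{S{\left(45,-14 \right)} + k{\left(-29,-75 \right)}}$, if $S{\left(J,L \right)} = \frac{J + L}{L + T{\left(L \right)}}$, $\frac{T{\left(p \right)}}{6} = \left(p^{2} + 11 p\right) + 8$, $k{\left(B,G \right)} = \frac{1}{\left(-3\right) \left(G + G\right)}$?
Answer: $\frac{32175}{3559} \approx 9.0405$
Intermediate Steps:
$k{\left(B,G \right)} = - \frac{1}{6 G}$ ($k{\left(B,G \right)} = \frac{1}{\left(-3\right) 2 G} = \frac{1}{\left(-6\right) G} = - \frac{1}{6 G}$)
$T{\left(p \right)} = 48 + 6 p^{2} + 66 p$ ($T{\left(p \right)} = 6 \left(\left(p^{2} + 11 p\right) + 8\right) = 6 \left(8 + p^{2} + 11 p\right) = 48 + 6 p^{2} + 66 p$)
$S{\left(J,L \right)} = \frac{J + L}{48 + 6 L^{2} + 67 L}$ ($S{\left(J,L \right)} = \frac{J + L}{L + \left(48 + 6 L^{2} + 66 L\right)} = \frac{J + L}{48 + 6 L^{2} + 67 L}$)
$\frac{1}{S{\left(45,-14 \right)} + k{\left(-29,-75 \right)}} = \frac{1}{\frac{45 - 14}{48 + 6 \left(-14\right)^{2} + 67 \left(-14\right)} - \frac{1}{6 \left(-75\right)}} = \frac{1}{\frac{1}{48 + 6 \cdot 196 - 938} \cdot 31 - - \frac{1}{450}} = \frac{1}{\frac{1}{48 + 1176 - 938} \cdot 31 + \frac{1}{450}} = \frac{1}{\frac{1}{286} \cdot 31 + \frac{1}{450}} = \frac{1}{\frac{31}{286} + \frac{1}{450}} = \frac{1}{\frac{3559}{32175}} = \frac{32175}{3559}$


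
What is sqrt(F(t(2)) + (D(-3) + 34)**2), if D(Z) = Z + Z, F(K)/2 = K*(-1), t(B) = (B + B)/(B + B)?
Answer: sqrt(782) ≈ 27.964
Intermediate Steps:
t(B) = 1 (t(B) = (2*B)/((2*B)) = (2*B)*(1/(2*B)) = 1)
F(K) = -2*K (F(K) = 2*(K*(-1)) = 2*(-K) = -2*K)
D(Z) = 2*Z
sqrt(F(t(2)) + (D(-3) + 34)**2) = sqrt(-2*1 + (2*(-3) + 34)**2) = sqrt(-2 + (-6 + 34)**2) = sqrt(-2 + 28**2) = sqrt(-2 + 784) = sqrt(782)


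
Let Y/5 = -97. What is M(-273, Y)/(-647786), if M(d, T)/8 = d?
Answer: 1092/323893 ≈ 0.0033715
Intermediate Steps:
Y = -485 (Y = 5*(-97) = -485)
M(d, T) = 8*d
M(-273, Y)/(-647786) = (8*(-273))/(-647786) = -2184*(-1/647786) = 1092/323893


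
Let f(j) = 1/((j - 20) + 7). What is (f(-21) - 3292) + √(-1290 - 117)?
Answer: -111929/34 + I*√1407 ≈ -3292.0 + 37.51*I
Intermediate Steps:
f(j) = 1/(-13 + j) (f(j) = 1/((-20 + j) + 7) = 1/(-13 + j))
(f(-21) - 3292) + √(-1290 - 117) = (1/(-13 - 21) - 3292) + √(-1290 - 117) = (1/(-34) - 3292) + √(-1407) = (-1/34 - 3292) + I*√1407 = -111929/34 + I*√1407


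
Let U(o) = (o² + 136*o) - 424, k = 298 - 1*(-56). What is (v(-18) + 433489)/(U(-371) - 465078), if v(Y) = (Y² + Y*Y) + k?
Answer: -434491/378317 ≈ -1.1485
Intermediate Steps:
k = 354 (k = 298 + 56 = 354)
U(o) = -424 + o² + 136*o
v(Y) = 354 + 2*Y² (v(Y) = (Y² + Y*Y) + 354 = (Y² + Y²) + 354 = 2*Y² + 354 = 354 + 2*Y²)
(v(-18) + 433489)/(U(-371) - 465078) = ((354 + 2*(-18)²) + 433489)/((-424 + (-371)² + 136*(-371)) - 465078) = ((354 + 2*324) + 433489)/((-424 + 137641 - 50456) - 465078) = ((354 + 648) + 433489)/(86761 - 465078) = (1002 + 433489)/(-378317) = 434491*(-1/378317) = -434491/378317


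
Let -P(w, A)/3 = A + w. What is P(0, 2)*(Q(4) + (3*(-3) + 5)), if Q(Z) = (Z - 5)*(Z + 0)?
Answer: 48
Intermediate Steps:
Q(Z) = Z*(-5 + Z) (Q(Z) = (-5 + Z)*Z = Z*(-5 + Z))
P(w, A) = -3*A - 3*w (P(w, A) = -3*(A + w) = -3*A - 3*w)
P(0, 2)*(Q(4) + (3*(-3) + 5)) = (-3*2 - 3*0)*(4*(-5 + 4) + (3*(-3) + 5)) = (-6 + 0)*(4*(-1) + (-9 + 5)) = -6*(-4 - 4) = -6*(-8) = 48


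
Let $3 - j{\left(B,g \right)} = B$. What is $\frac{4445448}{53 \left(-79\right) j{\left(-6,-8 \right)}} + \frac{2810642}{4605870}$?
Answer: $- \frac{1131624564293}{9642388845} \approx -117.36$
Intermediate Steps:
$j{\left(B,g \right)} = 3 - B$
$\frac{4445448}{53 \left(-79\right) j{\left(-6,-8 \right)}} + \frac{2810642}{4605870} = \frac{4445448}{53 \left(-79\right) \left(3 - -6\right)} + \frac{2810642}{4605870} = \frac{4445448}{\left(-4187\right) \left(3 + 6\right)} + 2810642 \cdot \frac{1}{4605870} = \frac{4445448}{\left(-4187\right) 9} + \frac{1405321}{2302935} = \frac{4445448}{-37683} + \frac{1405321}{2302935} = 4445448 \left(- \frac{1}{37683}\right) + \frac{1405321}{2302935} = - \frac{1481816}{12561} + \frac{1405321}{2302935} = - \frac{1131624564293}{9642388845}$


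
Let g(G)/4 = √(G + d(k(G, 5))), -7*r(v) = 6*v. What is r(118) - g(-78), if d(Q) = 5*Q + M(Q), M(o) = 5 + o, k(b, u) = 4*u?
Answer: -708/7 - 4*√47 ≈ -128.57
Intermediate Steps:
r(v) = -6*v/7
d(Q) = 5 + 6*Q (d(Q) = 5*Q + (5 + Q) = 5 + 6*Q)
g(G) = 4*√(125 + G) (g(G) = 4*√(G + (5 + 6*(4*5))) = 4*√(G + (5 + 6*20)) = 4*√(G + (5 + 120)) = 4*√(G + 125) = 4*√(125 + G))
r(118) - g(-78) = -6/7*118 - 4*√(125 - 78) = -708/7 - 4*√47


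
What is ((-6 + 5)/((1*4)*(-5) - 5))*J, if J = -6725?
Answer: -269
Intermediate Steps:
((-6 + 5)/((1*4)*(-5) - 5))*J = ((-6 + 5)/((1*4)*(-5) - 5))*(-6725) = -1/(4*(-5) - 5)*(-6725) = -1/(-20 - 5)*(-6725) = -1/(-25)*(-6725) = -1*(-1/25)*(-6725) = (1/25)*(-6725) = -269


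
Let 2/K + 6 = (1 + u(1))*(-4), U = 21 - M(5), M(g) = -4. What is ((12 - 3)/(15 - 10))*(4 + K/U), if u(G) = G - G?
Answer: 4491/625 ≈ 7.1856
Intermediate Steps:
u(G) = 0
U = 25 (U = 21 - 1*(-4) = 21 + 4 = 25)
K = -1/5 (K = 2/(-6 + (1 + 0)*(-4)) = 2/(-6 + 1*(-4)) = 2/(-6 - 4) = 2/(-10) = 2*(-1/10) = -1/5 ≈ -0.20000)
((12 - 3)/(15 - 10))*(4 + K/U) = ((12 - 3)/(15 - 10))*(4 - 1/5/25) = (9/5)*(4 - 1/5*1/25) = (9*(1/5))*(4 - 1/125) = (9/5)*(499/125) = 4491/625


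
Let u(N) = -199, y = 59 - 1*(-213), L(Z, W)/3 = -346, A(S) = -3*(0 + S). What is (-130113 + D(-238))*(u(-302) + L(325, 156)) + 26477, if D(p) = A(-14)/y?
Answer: 21892745111/136 ≈ 1.6098e+8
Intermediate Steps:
A(S) = -3*S
L(Z, W) = -1038 (L(Z, W) = 3*(-346) = -1038)
y = 272 (y = 59 + 213 = 272)
D(p) = 21/136 (D(p) = -3*(-14)/272 = 42*(1/272) = 21/136)
(-130113 + D(-238))*(u(-302) + L(325, 156)) + 26477 = (-130113 + 21/136)*(-199 - 1038) + 26477 = -17695347/136*(-1237) + 26477 = 21889144239/136 + 26477 = 21892745111/136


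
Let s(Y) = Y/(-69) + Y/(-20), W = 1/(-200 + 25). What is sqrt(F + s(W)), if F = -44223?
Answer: I*sqrt(25791848402565)/24150 ≈ 210.29*I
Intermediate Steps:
W = -1/175 (W = 1/(-175) = -1/175 ≈ -0.0057143)
s(Y) = -89*Y/1380 (s(Y) = Y*(-1/69) + Y*(-1/20) = -Y/69 - Y/20 = -89*Y/1380)
sqrt(F + s(W)) = sqrt(-44223 - 89/1380*(-1/175)) = sqrt(-44223 + 89/241500) = sqrt(-10679854411/241500) = I*sqrt(25791848402565)/24150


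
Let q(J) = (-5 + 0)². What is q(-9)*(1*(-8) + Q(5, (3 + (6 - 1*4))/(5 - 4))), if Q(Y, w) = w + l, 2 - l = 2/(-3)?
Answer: -25/3 ≈ -8.3333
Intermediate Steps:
l = 8/3 (l = 2 - 2/(-3) = 2 - 2*(-1)/3 = 2 - 1*(-⅔) = 2 + ⅔ = 8/3 ≈ 2.6667)
Q(Y, w) = 8/3 + w (Q(Y, w) = w + 8/3 = 8/3 + w)
q(J) = 25 (q(J) = (-5)² = 25)
q(-9)*(1*(-8) + Q(5, (3 + (6 - 1*4))/(5 - 4))) = 25*(1*(-8) + (8/3 + (3 + (6 - 1*4))/(5 - 4))) = 25*(-8 + (8/3 + (3 + (6 - 4))/1)) = 25*(-8 + (8/3 + (3 + 2)*1)) = 25*(-8 + (8/3 + 5*1)) = 25*(-8 + (8/3 + 5)) = 25*(-8 + 23/3) = 25*(-⅓) = -25/3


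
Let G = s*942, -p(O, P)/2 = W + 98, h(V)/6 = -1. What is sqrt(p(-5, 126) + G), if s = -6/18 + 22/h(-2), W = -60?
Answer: 62*I ≈ 62.0*I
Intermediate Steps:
h(V) = -6 (h(V) = 6*(-1) = -6)
p(O, P) = -76 (p(O, P) = -2*(-60 + 98) = -2*38 = -76)
s = -4 (s = -6/18 + 22/(-6) = -6*1/18 + 22*(-1/6) = -1/3 - 11/3 = -4)
G = -3768 (G = -4*942 = -3768)
sqrt(p(-5, 126) + G) = sqrt(-76 - 3768) = sqrt(-3844) = 62*I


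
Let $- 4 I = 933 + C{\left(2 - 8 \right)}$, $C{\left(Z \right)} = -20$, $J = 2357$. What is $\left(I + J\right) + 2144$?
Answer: $\frac{17091}{4} \approx 4272.8$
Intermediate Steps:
$I = - \frac{913}{4}$ ($I = - \frac{933 - 20}{4} = \left(- \frac{1}{4}\right) 913 = - \frac{913}{4} \approx -228.25$)
$\left(I + J\right) + 2144 = \left(- \frac{913}{4} + 2357\right) + 2144 = \frac{8515}{4} + 2144 = \frac{17091}{4}$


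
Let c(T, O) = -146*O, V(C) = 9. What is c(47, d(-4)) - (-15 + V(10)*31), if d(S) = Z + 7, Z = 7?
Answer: -2308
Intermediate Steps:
d(S) = 14 (d(S) = 7 + 7 = 14)
c(47, d(-4)) - (-15 + V(10)*31) = -146*14 - (-15 + 9*31) = -2044 - (-15 + 279) = -2044 - 1*264 = -2044 - 264 = -2308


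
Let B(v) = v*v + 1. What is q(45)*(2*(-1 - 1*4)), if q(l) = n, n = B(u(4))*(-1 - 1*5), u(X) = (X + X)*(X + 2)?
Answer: 138300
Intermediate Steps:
u(X) = 2*X*(2 + X) (u(X) = (2*X)*(2 + X) = 2*X*(2 + X))
B(v) = 1 + v² (B(v) = v² + 1 = 1 + v²)
n = -13830 (n = (1 + (2*4*(2 + 4))²)*(-1 - 1*5) = (1 + (2*4*6)²)*(-1 - 5) = (1 + 48²)*(-6) = (1 + 2304)*(-6) = 2305*(-6) = -13830)
q(l) = -13830
q(45)*(2*(-1 - 1*4)) = -27660*(-1 - 1*4) = -27660*(-1 - 4) = -27660*(-5) = -13830*(-10) = 138300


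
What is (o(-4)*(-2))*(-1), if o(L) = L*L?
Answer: 32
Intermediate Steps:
o(L) = L²
(o(-4)*(-2))*(-1) = ((-4)²*(-2))*(-1) = (16*(-2))*(-1) = -32*(-1) = 32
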